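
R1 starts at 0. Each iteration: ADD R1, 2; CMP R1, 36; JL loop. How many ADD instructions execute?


Loop trace (R1 starts at 0, target 36, step 2):
  ADD #1: R1 = 0 + 2 = 2  → 2 < 36, loop
  ADD #2: R1 = 2 + 2 = 4  → 4 < 36, loop
  ADD #3: R1 = 4 + 2 = 6  → 6 < 36, loop
  ADD #4: R1 = 6 + 2 = 8  → 8 < 36, loop
  ADD #5: R1 = 8 + 2 = 10  → 10 < 36, loop
  ADD #6: R1 = 10 + 2 = 12  → 12 < 36, loop
  ADD #7: R1 = 12 + 2 = 14  → 14 < 36, loop
  ADD #8: R1 = 14 + 2 = 16  → 16 < 36, loop
  ADD #9: R1 = 16 + 2 = 18  → 18 < 36, loop
  ADD #10: R1 = 18 + 2 = 20  → 20 < 36, loop
  ADD #11: R1 = 20 + 2 = 22  → 22 < 36, loop
  ADD #12: R1 = 22 + 2 = 24  → 24 < 36, loop
  ADD #13: R1 = 24 + 2 = 26  → 26 < 36, loop
  ADD #14: R1 = 26 + 2 = 28  → 28 < 36, loop
  ADD #15: R1 = 28 + 2 = 30  → 30 < 36, loop
  ADD #16: R1 = 30 + 2 = 32  → 32 < 36, loop
  ADD #17: R1 = 32 + 2 = 34  → 34 < 36, loop
  ADD #18: R1 = 34 + 2 = 36  → 36 >= 36, exit
Total ADD instructions: 18

18


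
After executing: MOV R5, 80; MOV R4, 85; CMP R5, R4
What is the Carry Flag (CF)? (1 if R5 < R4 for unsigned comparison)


Register state trace:
  MOV R5, 80  → R5 = 80
  MOV R4, 85  → R4 = 85
  CMP R5, R4  → unsigned 80 - 85: borrow occurs
  80 < 85, so CF = 1
CF = 1

1


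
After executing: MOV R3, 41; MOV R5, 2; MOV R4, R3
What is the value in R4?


Register state trace:
  MOV R3, 41  → R3 = 41
  MOV R5, 2  → R5 = 2
  MOV R4, R3  → R4 = 41
Final: R4 = 41

41


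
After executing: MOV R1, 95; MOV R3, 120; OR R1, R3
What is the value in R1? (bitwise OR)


Register state trace:
  MOV R1, 95  → R1 = 95 (0b01011111)
  MOV R3, 120  → R3 = 120 (0b01111000)
  OR R1, R3   → R1 = 95 OR 120 = 127 (0b01111111)
Final: R1 = 127

127


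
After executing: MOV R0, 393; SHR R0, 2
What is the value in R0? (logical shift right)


Register state trace:
  MOV R0, 393  → R0 = 393
  SHR R0, 2  → R0 = 393 >> 2 = 393 // 2^2 = 98
Final: R0 = 98

98


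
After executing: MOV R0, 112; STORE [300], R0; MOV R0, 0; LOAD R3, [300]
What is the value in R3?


Register and memory trace:
  MOV R0, 112  → R0 = 112
  STORE [300], R0  → mem[300] = 112
  MOV R0, 0  → R0 = 0
  LOAD R3, [300]  → R3 = mem[300] = 112
Final: R3 = 112

112


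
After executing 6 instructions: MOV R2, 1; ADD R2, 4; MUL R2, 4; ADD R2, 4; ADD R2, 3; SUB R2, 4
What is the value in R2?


Register state trace:
  MOV R2, 1  → R2 = 1
  ADD R2, 4  → R2 = 1 + 4 = 5
  MUL R2, 4  → R2 = 5 * 4 = 20
  ADD R2, 4  → R2 = 20 + 4 = 24
  ADD R2, 3  → R2 = 24 + 3 = 27
  SUB R2, 4  → R2 = 27 - 4 = 23
Final: R2 = 23

23


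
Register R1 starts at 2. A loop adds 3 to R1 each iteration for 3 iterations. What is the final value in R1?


Starting value: R1 = 2
  Iter 1: R1 = 2 + 3 = 5
  Iter 2: R1 = 5 + 3 = 8
  Iter 3: R1 = 8 + 3 = 11
Final: R1 = 11

11


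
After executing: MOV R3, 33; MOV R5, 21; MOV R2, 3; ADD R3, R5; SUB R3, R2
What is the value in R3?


Register state trace:
  MOV R3, 33  → R3 = 33
  MOV R5, 21  → R5 = 21
  MOV R2, 3  → R2 = 3
  ADD R3, R5  → R3 = 33 + 21 = 54
  SUB R3, R2  → R3 = 54 - 3 = 51
Final: R3 = 51

51


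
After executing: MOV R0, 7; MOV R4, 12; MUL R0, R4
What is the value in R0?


Register state trace:
  MOV R0, 7  → R0 = 7
  MOV R4, 12  → R4 = 12
  MUL R0, R4  → R0 = 7 * 12 = 84
Final: R0 = 84

84


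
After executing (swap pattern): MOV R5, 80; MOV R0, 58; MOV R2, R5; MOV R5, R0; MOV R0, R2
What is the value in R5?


Register state trace (swap pattern):
  MOV R5, 80  → R5 = 80
  MOV R0, 58  → R0 = 58
  MOV R2, R5  → R2 = 80  (save R5)
  MOV R5, R0  → R5 = 58  (R5 gets R0's value)
  MOV R0, R2  → R0 = 80  (R0 gets saved value)
Final: R5 = 58

58


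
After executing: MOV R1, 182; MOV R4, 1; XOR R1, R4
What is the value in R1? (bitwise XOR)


Register state trace:
  MOV R1, 182  → R1 = 182 (0b10110110)
  MOV R4, 1  → R4 = 1 (0b00000001)
  XOR R1, R4  → R1 = 182 XOR 1 = 183 (0b10110111)
Final: R1 = 183

183


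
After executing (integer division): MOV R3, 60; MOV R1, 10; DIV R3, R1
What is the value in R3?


Register state trace:
  MOV R3, 60  → R3 = 60
  MOV R1, 10  → R1 = 10
  DIV R3, R1  → R3 = 60 // 10 = 6
Final: R3 = 6

6


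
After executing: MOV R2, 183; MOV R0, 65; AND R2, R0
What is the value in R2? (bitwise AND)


Register state trace:
  MOV R2, 183  → R2 = 183 (0b10110111)
  MOV R0, 65  → R0 = 65 (0b01000001)
  AND R2, R0  → R2 = 183 AND 65 = 1 (0b00000001)
Final: R2 = 1

1


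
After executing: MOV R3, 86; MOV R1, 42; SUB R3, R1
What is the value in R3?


Register state trace:
  MOV R3, 86  → R3 = 86
  MOV R1, 42  → R1 = 42
  SUB R3, R1  → R3 = 86 - 42 = 44
Final: R3 = 44

44


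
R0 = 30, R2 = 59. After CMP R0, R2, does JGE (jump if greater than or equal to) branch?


Trace:
  R0 = 30, R2 = 59
  CMP R0, R2  → compares 30 vs 59
  JGE checks: is 30 greater than or equal to 59?
  30 < 59, so condition is false
Branch taken: No

No


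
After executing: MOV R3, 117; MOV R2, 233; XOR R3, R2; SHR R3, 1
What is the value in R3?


Register state trace:
  MOV R3, 117  → R3 = 117 (0b01110101)
  MOV R2, 233  → R2 = 233 (0b11101001)
  XOR R3, R2  → R3 = 117 XOR 233 = 156 (0b10011100)
  SHR R3, 1  → R3 = 156 >> 1 = 78
Final: R3 = 78

78


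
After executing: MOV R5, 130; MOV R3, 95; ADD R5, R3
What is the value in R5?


Register state trace:
  MOV R5, 130  → R5 = 130
  MOV R3, 95  → R3 = 95
  ADD R5, R3  → R5 = 130 + 95 = 225
Final: R5 = 225

225


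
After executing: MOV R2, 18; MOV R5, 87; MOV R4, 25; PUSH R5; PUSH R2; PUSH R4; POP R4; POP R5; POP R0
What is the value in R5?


Stack trace (top is rightmost):
  MOV R2, 18  → R2 = 18
  MOV R5, 87  → R5 = 87
  MOV R4, 25  → R4 = 25
  PUSH R5  → stack: [87]
  PUSH R2  → stack: [87, 18]
  PUSH R4  → stack: [87, 18, 25]
  POP R4  → R4 = 25, stack: [87, 18]
  POP R5  → R5 = 18, stack: [87]
  POP R0  → R0 = 87, stack: []
Final: R5 = 18

18


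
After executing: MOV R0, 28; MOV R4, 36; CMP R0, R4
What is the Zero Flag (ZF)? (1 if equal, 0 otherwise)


Register state trace:
  MOV R0, 28  → R0 = 28
  MOV R4, 36  → R4 = 36
  CMP R0, R4  → computes 28 - 36 = -8
  Result is nonzero, so values are not equal
ZF = 0

0


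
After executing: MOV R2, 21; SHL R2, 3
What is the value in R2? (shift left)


Register state trace:
  MOV R2, 21  → R2 = 21
  SHL R2, 3  → R2 = 21 << 3 = 21 * 2^3 = 168
Final: R2 = 168

168


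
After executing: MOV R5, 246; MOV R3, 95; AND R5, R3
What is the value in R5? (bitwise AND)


Register state trace:
  MOV R5, 246  → R5 = 246 (0b11110110)
  MOV R3, 95  → R3 = 95 (0b01011111)
  AND R5, R3  → R5 = 246 AND 95 = 86 (0b01010110)
Final: R5 = 86

86


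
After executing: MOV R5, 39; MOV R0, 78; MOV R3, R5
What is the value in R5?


Register state trace:
  MOV R5, 39  → R5 = 39
  MOV R0, 78  → R0 = 78
  MOV R3, R5  → R3 = 39
Final: R5 = 39

39


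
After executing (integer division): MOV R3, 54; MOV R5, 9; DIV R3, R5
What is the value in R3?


Register state trace:
  MOV R3, 54  → R3 = 54
  MOV R5, 9  → R5 = 9
  DIV R3, R5  → R3 = 54 // 9 = 6
Final: R3 = 6

6


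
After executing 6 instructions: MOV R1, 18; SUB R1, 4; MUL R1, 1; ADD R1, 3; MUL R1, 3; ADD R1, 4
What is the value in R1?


Register state trace:
  MOV R1, 18  → R1 = 18
  SUB R1, 4  → R1 = 18 - 4 = 14
  MUL R1, 1  → R1 = 14 * 1 = 14
  ADD R1, 3  → R1 = 14 + 3 = 17
  MUL R1, 3  → R1 = 17 * 3 = 51
  ADD R1, 4  → R1 = 51 + 4 = 55
Final: R1 = 55

55


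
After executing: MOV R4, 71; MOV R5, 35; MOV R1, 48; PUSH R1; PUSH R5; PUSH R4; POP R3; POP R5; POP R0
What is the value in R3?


Stack trace (top is rightmost):
  MOV R4, 71  → R4 = 71
  MOV R5, 35  → R5 = 35
  MOV R1, 48  → R1 = 48
  PUSH R1  → stack: [48]
  PUSH R5  → stack: [48, 35]
  PUSH R4  → stack: [48, 35, 71]
  POP R3  → R3 = 71, stack: [48, 35]
  POP R5  → R5 = 35, stack: [48]
  POP R0  → R0 = 48, stack: []
Final: R3 = 71

71


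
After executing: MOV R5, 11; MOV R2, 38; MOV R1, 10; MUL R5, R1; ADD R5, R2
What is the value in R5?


Register state trace:
  MOV R5, 11  → R5 = 11
  MOV R2, 38  → R2 = 38
  MOV R1, 10  → R1 = 10
  MUL R5, R1  → R5 = 11 * 10 = 110
  ADD R5, R2  → R5 = 110 + 38 = 148
Final: R5 = 148

148


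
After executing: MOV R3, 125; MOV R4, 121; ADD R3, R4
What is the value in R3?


Register state trace:
  MOV R3, 125  → R3 = 125
  MOV R4, 121  → R4 = 121
  ADD R3, R4  → R3 = 125 + 121 = 246
Final: R3 = 246

246


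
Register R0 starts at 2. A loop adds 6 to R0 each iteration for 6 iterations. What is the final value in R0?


Starting value: R0 = 2
  Iter 1: R0 = 2 + 6 = 8
  Iter 2: R0 = 8 + 6 = 14
  Iter 3: R0 = 14 + 6 = 20
  Iter 4: R0 = 20 + 6 = 26
  Iter 5: R0 = 26 + 6 = 32
  Iter 6: R0 = 32 + 6 = 38
Final: R0 = 38

38


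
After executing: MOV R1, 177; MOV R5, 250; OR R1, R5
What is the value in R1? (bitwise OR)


Register state trace:
  MOV R1, 177  → R1 = 177 (0b10110001)
  MOV R5, 250  → R5 = 250 (0b11111010)
  OR R1, R5   → R1 = 177 OR 250 = 251 (0b11111011)
Final: R1 = 251

251


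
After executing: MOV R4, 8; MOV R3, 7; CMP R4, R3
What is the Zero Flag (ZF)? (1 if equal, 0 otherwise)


Register state trace:
  MOV R4, 8  → R4 = 8
  MOV R3, 7  → R3 = 7
  CMP R4, R3  → computes 8 - 7 = 1
  Result is nonzero, so values are not equal
ZF = 0

0


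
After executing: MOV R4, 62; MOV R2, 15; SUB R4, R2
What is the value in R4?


Register state trace:
  MOV R4, 62  → R4 = 62
  MOV R2, 15  → R2 = 15
  SUB R4, R2  → R4 = 62 - 15 = 47
Final: R4 = 47

47


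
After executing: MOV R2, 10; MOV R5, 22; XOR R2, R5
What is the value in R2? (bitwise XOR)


Register state trace:
  MOV R2, 10  → R2 = 10 (0b00001010)
  MOV R5, 22  → R5 = 22 (0b00010110)
  XOR R2, R5  → R2 = 10 XOR 22 = 28 (0b00011100)
Final: R2 = 28

28


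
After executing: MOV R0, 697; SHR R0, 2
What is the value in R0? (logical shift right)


Register state trace:
  MOV R0, 697  → R0 = 697
  SHR R0, 2  → R0 = 697 >> 2 = 697 // 2^2 = 174
Final: R0 = 174

174


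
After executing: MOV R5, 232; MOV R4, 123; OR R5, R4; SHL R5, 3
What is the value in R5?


Register state trace:
  MOV R5, 232  → R5 = 232 (0b11101000)
  MOV R4, 123  → R4 = 123 (0b01111011)
  OR R5, R4  → R5 = 232 OR 123 = 251 (0b11111011)
  SHL R5, 3  → R5 = 251 << 3 = 2008
Final: R5 = 2008

2008


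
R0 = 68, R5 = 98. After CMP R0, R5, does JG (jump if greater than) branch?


Trace:
  R0 = 68, R5 = 98
  CMP R0, R5  → compares 68 vs 98
  JG checks: is 68 greater than 98?
  68 < 98, so condition is false
Branch taken: No

No


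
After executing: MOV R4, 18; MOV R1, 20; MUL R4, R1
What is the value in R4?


Register state trace:
  MOV R4, 18  → R4 = 18
  MOV R1, 20  → R1 = 20
  MUL R4, R1  → R4 = 18 * 20 = 360
Final: R4 = 360

360


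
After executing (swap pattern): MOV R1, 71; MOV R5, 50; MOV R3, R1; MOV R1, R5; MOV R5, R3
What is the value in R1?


Register state trace (swap pattern):
  MOV R1, 71  → R1 = 71
  MOV R5, 50  → R5 = 50
  MOV R3, R1  → R3 = 71  (save R1)
  MOV R1, R5  → R1 = 50  (R1 gets R5's value)
  MOV R5, R3  → R5 = 71  (R5 gets saved value)
Final: R1 = 50

50


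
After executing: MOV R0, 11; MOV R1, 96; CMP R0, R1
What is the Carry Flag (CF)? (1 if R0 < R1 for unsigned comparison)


Register state trace:
  MOV R0, 11  → R0 = 11
  MOV R1, 96  → R1 = 96
  CMP R0, R1  → unsigned 11 - 96: borrow occurs
  11 < 96, so CF = 1
CF = 1

1


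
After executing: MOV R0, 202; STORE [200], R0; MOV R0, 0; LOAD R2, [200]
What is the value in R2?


Register and memory trace:
  MOV R0, 202  → R0 = 202
  STORE [200], R0  → mem[200] = 202
  MOV R0, 0  → R0 = 0
  LOAD R2, [200]  → R2 = mem[200] = 202
Final: R2 = 202

202


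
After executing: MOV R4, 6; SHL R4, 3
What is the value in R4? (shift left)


Register state trace:
  MOV R4, 6  → R4 = 6
  SHL R4, 3  → R4 = 6 << 3 = 6 * 2^3 = 48
Final: R4 = 48

48


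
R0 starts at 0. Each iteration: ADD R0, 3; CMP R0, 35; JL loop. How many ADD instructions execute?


Loop trace (R0 starts at 0, target 35, step 3):
  ADD #1: R0 = 0 + 3 = 3  → 3 < 35, loop
  ADD #2: R0 = 3 + 3 = 6  → 6 < 35, loop
  ADD #3: R0 = 6 + 3 = 9  → 9 < 35, loop
  ADD #4: R0 = 9 + 3 = 12  → 12 < 35, loop
  ADD #5: R0 = 12 + 3 = 15  → 15 < 35, loop
  ADD #6: R0 = 15 + 3 = 18  → 18 < 35, loop
  ADD #7: R0 = 18 + 3 = 21  → 21 < 35, loop
  ADD #8: R0 = 21 + 3 = 24  → 24 < 35, loop
  ADD #9: R0 = 24 + 3 = 27  → 27 < 35, loop
  ADD #10: R0 = 27 + 3 = 30  → 30 < 35, loop
  ADD #11: R0 = 30 + 3 = 33  → 33 < 35, loop
  ADD #12: R0 = 33 + 3 = 36  → 36 >= 35, exit
Total ADD instructions: 12

12


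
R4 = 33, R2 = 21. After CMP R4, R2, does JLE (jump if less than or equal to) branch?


Trace:
  R4 = 33, R2 = 21
  CMP R4, R2  → compares 33 vs 21
  JLE checks: is 33 less than or equal to 21?
  33 > 21, so condition is false
Branch taken: No

No


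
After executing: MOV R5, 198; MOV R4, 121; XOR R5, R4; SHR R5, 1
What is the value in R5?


Register state trace:
  MOV R5, 198  → R5 = 198 (0b11000110)
  MOV R4, 121  → R4 = 121 (0b01111001)
  XOR R5, R4  → R5 = 198 XOR 121 = 191 (0b10111111)
  SHR R5, 1  → R5 = 191 >> 1 = 95
Final: R5 = 95

95


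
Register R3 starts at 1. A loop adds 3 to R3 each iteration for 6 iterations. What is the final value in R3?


Starting value: R3 = 1
  Iter 1: R3 = 1 + 3 = 4
  Iter 2: R3 = 4 + 3 = 7
  Iter 3: R3 = 7 + 3 = 10
  Iter 4: R3 = 10 + 3 = 13
  Iter 5: R3 = 13 + 3 = 16
  Iter 6: R3 = 16 + 3 = 19
Final: R3 = 19

19


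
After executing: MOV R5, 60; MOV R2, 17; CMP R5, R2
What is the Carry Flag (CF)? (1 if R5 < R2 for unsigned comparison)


Register state trace:
  MOV R5, 60  → R5 = 60
  MOV R2, 17  → R2 = 17
  CMP R5, R2  → unsigned 60 - 17: no borrow
  60 >= 17, so CF = 0
CF = 0

0


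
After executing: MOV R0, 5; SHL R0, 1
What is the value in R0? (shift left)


Register state trace:
  MOV R0, 5  → R0 = 5
  SHL R0, 1  → R0 = 5 << 1 = 5 * 2^1 = 10
Final: R0 = 10

10


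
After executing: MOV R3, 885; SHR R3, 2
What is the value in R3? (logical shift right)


Register state trace:
  MOV R3, 885  → R3 = 885
  SHR R3, 2  → R3 = 885 >> 2 = 885 // 2^2 = 221
Final: R3 = 221

221


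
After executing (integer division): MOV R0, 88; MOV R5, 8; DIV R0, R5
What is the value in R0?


Register state trace:
  MOV R0, 88  → R0 = 88
  MOV R5, 8  → R5 = 8
  DIV R0, R5  → R0 = 88 // 8 = 11
Final: R0 = 11

11


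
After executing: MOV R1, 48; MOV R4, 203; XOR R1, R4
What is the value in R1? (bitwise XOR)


Register state trace:
  MOV R1, 48  → R1 = 48 (0b00110000)
  MOV R4, 203  → R4 = 203 (0b11001011)
  XOR R1, R4  → R1 = 48 XOR 203 = 251 (0b11111011)
Final: R1 = 251

251


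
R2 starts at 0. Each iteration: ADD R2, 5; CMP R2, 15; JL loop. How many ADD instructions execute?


Loop trace (R2 starts at 0, target 15, step 5):
  ADD #1: R2 = 0 + 5 = 5  → 5 < 15, loop
  ADD #2: R2 = 5 + 5 = 10  → 10 < 15, loop
  ADD #3: R2 = 10 + 5 = 15  → 15 >= 15, exit
Total ADD instructions: 3

3


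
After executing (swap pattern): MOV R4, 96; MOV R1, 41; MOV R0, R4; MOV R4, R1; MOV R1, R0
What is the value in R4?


Register state trace (swap pattern):
  MOV R4, 96  → R4 = 96
  MOV R1, 41  → R1 = 41
  MOV R0, R4  → R0 = 96  (save R4)
  MOV R4, R1  → R4 = 41  (R4 gets R1's value)
  MOV R1, R0  → R1 = 96  (R1 gets saved value)
Final: R4 = 41

41


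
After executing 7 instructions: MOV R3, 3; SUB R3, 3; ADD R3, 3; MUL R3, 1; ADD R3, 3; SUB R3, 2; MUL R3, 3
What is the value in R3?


Register state trace:
  MOV R3, 3  → R3 = 3
  SUB R3, 3  → R3 = 3 - 3 = 0
  ADD R3, 3  → R3 = 0 + 3 = 3
  MUL R3, 1  → R3 = 3 * 1 = 3
  ADD R3, 3  → R3 = 3 + 3 = 6
  SUB R3, 2  → R3 = 6 - 2 = 4
  MUL R3, 3  → R3 = 4 * 3 = 12
Final: R3 = 12

12


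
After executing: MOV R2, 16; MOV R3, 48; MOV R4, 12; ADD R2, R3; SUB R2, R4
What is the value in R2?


Register state trace:
  MOV R2, 16  → R2 = 16
  MOV R3, 48  → R3 = 48
  MOV R4, 12  → R4 = 12
  ADD R2, R3  → R2 = 16 + 48 = 64
  SUB R2, R4  → R2 = 64 - 12 = 52
Final: R2 = 52

52


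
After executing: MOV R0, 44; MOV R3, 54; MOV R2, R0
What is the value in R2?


Register state trace:
  MOV R0, 44  → R0 = 44
  MOV R3, 54  → R3 = 54
  MOV R2, R0  → R2 = 44
Final: R2 = 44

44


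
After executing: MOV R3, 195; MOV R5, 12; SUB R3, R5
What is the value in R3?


Register state trace:
  MOV R3, 195  → R3 = 195
  MOV R5, 12  → R5 = 12
  SUB R3, R5  → R3 = 195 - 12 = 183
Final: R3 = 183

183


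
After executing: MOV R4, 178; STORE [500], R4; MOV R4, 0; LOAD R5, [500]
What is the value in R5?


Register and memory trace:
  MOV R4, 178  → R4 = 178
  STORE [500], R4  → mem[500] = 178
  MOV R4, 0  → R4 = 0
  LOAD R5, [500]  → R5 = mem[500] = 178
Final: R5 = 178

178


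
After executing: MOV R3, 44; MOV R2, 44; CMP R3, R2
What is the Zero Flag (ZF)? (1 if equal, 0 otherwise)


Register state trace:
  MOV R3, 44  → R3 = 44
  MOV R2, 44  → R2 = 44
  CMP R3, R2  → computes 44 - 44 = 0
  Result is zero, so values are equal
ZF = 1

1


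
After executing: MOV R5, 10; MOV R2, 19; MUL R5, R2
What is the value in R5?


Register state trace:
  MOV R5, 10  → R5 = 10
  MOV R2, 19  → R2 = 19
  MUL R5, R2  → R5 = 10 * 19 = 190
Final: R5 = 190

190


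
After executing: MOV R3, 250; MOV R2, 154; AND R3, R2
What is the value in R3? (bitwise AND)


Register state trace:
  MOV R3, 250  → R3 = 250 (0b11111010)
  MOV R2, 154  → R2 = 154 (0b10011010)
  AND R3, R2  → R3 = 250 AND 154 = 154 (0b10011010)
Final: R3 = 154

154


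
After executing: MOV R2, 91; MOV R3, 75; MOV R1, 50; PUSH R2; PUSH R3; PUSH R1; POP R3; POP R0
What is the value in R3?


Stack trace (top is rightmost):
  MOV R2, 91  → R2 = 91
  MOV R3, 75  → R3 = 75
  MOV R1, 50  → R1 = 50
  PUSH R2  → stack: [91]
  PUSH R3  → stack: [91, 75]
  PUSH R1  → stack: [91, 75, 50]
  POP R3  → R3 = 50, stack: [91, 75]
  POP R0  → R0 = 75, stack: [91]
Final: R3 = 50

50


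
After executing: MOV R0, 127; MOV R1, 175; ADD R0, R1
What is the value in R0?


Register state trace:
  MOV R0, 127  → R0 = 127
  MOV R1, 175  → R1 = 175
  ADD R0, R1  → R0 = 127 + 175 = 302
Final: R0 = 302

302


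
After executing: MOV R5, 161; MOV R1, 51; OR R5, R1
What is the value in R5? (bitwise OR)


Register state trace:
  MOV R5, 161  → R5 = 161 (0b10100001)
  MOV R1, 51  → R1 = 51 (0b00110011)
  OR R5, R1   → R5 = 161 OR 51 = 179 (0b10110011)
Final: R5 = 179

179


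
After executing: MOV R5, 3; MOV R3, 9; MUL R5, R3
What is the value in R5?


Register state trace:
  MOV R5, 3  → R5 = 3
  MOV R3, 9  → R3 = 9
  MUL R5, R3  → R5 = 3 * 9 = 27
Final: R5 = 27

27


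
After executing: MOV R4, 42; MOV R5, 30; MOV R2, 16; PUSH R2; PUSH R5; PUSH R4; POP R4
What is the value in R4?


Stack trace (top is rightmost):
  MOV R4, 42  → R4 = 42
  MOV R5, 30  → R5 = 30
  MOV R2, 16  → R2 = 16
  PUSH R2  → stack: [16]
  PUSH R5  → stack: [16, 30]
  PUSH R4  → stack: [16, 30, 42]
  POP R4  → R4 = 42, stack: [16, 30]
Final: R4 = 42

42


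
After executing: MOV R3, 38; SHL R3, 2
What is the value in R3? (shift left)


Register state trace:
  MOV R3, 38  → R3 = 38
  SHL R3, 2  → R3 = 38 << 2 = 38 * 2^2 = 152
Final: R3 = 152

152


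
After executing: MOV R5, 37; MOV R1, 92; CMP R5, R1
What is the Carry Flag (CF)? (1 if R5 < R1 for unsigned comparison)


Register state trace:
  MOV R5, 37  → R5 = 37
  MOV R1, 92  → R1 = 92
  CMP R5, R1  → unsigned 37 - 92: borrow occurs
  37 < 92, so CF = 1
CF = 1

1


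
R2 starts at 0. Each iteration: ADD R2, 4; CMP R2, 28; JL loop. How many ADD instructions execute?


Loop trace (R2 starts at 0, target 28, step 4):
  ADD #1: R2 = 0 + 4 = 4  → 4 < 28, loop
  ADD #2: R2 = 4 + 4 = 8  → 8 < 28, loop
  ADD #3: R2 = 8 + 4 = 12  → 12 < 28, loop
  ADD #4: R2 = 12 + 4 = 16  → 16 < 28, loop
  ADD #5: R2 = 16 + 4 = 20  → 20 < 28, loop
  ADD #6: R2 = 20 + 4 = 24  → 24 < 28, loop
  ADD #7: R2 = 24 + 4 = 28  → 28 >= 28, exit
Total ADD instructions: 7

7


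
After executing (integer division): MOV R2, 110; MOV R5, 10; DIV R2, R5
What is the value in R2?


Register state trace:
  MOV R2, 110  → R2 = 110
  MOV R5, 10  → R5 = 10
  DIV R2, R5  → R2 = 110 // 10 = 11
Final: R2 = 11

11


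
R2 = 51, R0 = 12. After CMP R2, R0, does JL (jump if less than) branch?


Trace:
  R2 = 51, R0 = 12
  CMP R2, R0  → compares 51 vs 12
  JL checks: is 51 less than 12?
  51 > 12, so condition is false
Branch taken: No

No


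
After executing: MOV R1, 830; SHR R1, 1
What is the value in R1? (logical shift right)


Register state trace:
  MOV R1, 830  → R1 = 830
  SHR R1, 1  → R1 = 830 >> 1 = 830 // 2^1 = 415
Final: R1 = 415

415


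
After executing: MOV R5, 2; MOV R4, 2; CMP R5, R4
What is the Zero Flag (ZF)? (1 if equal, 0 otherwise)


Register state trace:
  MOV R5, 2  → R5 = 2
  MOV R4, 2  → R4 = 2
  CMP R5, R4  → computes 2 - 2 = 0
  Result is zero, so values are equal
ZF = 1

1


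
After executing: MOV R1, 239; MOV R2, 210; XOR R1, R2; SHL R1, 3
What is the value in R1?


Register state trace:
  MOV R1, 239  → R1 = 239 (0b11101111)
  MOV R2, 210  → R2 = 210 (0b11010010)
  XOR R1, R2  → R1 = 239 XOR 210 = 61 (0b00111101)
  SHL R1, 3  → R1 = 61 << 3 = 488
Final: R1 = 488

488


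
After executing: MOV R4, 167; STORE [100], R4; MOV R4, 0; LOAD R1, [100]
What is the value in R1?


Register and memory trace:
  MOV R4, 167  → R4 = 167
  STORE [100], R4  → mem[100] = 167
  MOV R4, 0  → R4 = 0
  LOAD R1, [100]  → R1 = mem[100] = 167
Final: R1 = 167

167


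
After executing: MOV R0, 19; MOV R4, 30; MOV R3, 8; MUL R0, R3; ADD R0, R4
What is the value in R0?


Register state trace:
  MOV R0, 19  → R0 = 19
  MOV R4, 30  → R4 = 30
  MOV R3, 8  → R3 = 8
  MUL R0, R3  → R0 = 19 * 8 = 152
  ADD R0, R4  → R0 = 152 + 30 = 182
Final: R0 = 182

182


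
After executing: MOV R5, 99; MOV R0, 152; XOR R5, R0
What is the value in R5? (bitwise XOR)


Register state trace:
  MOV R5, 99  → R5 = 99 (0b01100011)
  MOV R0, 152  → R0 = 152 (0b10011000)
  XOR R5, R0  → R5 = 99 XOR 152 = 251 (0b11111011)
Final: R5 = 251

251


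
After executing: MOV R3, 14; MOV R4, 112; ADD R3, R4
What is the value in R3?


Register state trace:
  MOV R3, 14  → R3 = 14
  MOV R4, 112  → R4 = 112
  ADD R3, R4  → R3 = 14 + 112 = 126
Final: R3 = 126

126


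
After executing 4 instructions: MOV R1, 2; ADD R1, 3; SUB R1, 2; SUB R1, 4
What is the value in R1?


Register state trace:
  MOV R1, 2  → R1 = 2
  ADD R1, 3  → R1 = 2 + 3 = 5
  SUB R1, 2  → R1 = 5 - 2 = 3
  SUB R1, 4  → R1 = 3 - 4 = -1
Final: R1 = -1

-1


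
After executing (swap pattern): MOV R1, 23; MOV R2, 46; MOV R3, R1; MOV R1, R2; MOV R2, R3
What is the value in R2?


Register state trace (swap pattern):
  MOV R1, 23  → R1 = 23
  MOV R2, 46  → R2 = 46
  MOV R3, R1  → R3 = 23  (save R1)
  MOV R1, R2  → R1 = 46  (R1 gets R2's value)
  MOV R2, R3  → R2 = 23  (R2 gets saved value)
Final: R2 = 23

23


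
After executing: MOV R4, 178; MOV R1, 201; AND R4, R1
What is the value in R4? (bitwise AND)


Register state trace:
  MOV R4, 178  → R4 = 178 (0b10110010)
  MOV R1, 201  → R1 = 201 (0b11001001)
  AND R4, R1  → R4 = 178 AND 201 = 128 (0b10000000)
Final: R4 = 128

128


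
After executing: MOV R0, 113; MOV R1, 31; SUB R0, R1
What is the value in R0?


Register state trace:
  MOV R0, 113  → R0 = 113
  MOV R1, 31  → R1 = 31
  SUB R0, R1  → R0 = 113 - 31 = 82
Final: R0 = 82

82


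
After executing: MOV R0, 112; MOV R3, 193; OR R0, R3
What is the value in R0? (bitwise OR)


Register state trace:
  MOV R0, 112  → R0 = 112 (0b01110000)
  MOV R3, 193  → R3 = 193 (0b11000001)
  OR R0, R3   → R0 = 112 OR 193 = 241 (0b11110001)
Final: R0 = 241

241


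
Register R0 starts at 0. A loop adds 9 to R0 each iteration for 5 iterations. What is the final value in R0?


Starting value: R0 = 0
  Iter 1: R0 = 0 + 9 = 9
  Iter 2: R0 = 9 + 9 = 18
  Iter 3: R0 = 18 + 9 = 27
  Iter 4: R0 = 27 + 9 = 36
  Iter 5: R0 = 36 + 9 = 45
Final: R0 = 45

45


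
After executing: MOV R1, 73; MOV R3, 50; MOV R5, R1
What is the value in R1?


Register state trace:
  MOV R1, 73  → R1 = 73
  MOV R3, 50  → R3 = 50
  MOV R5, R1  → R5 = 73
Final: R1 = 73

73


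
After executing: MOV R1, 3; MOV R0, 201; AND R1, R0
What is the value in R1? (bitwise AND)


Register state trace:
  MOV R1, 3  → R1 = 3 (0b00000011)
  MOV R0, 201  → R0 = 201 (0b11001001)
  AND R1, R0  → R1 = 3 AND 201 = 1 (0b00000001)
Final: R1 = 1

1


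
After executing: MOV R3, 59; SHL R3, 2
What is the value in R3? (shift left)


Register state trace:
  MOV R3, 59  → R3 = 59
  SHL R3, 2  → R3 = 59 << 2 = 59 * 2^2 = 236
Final: R3 = 236

236


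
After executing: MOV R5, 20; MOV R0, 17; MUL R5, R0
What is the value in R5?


Register state trace:
  MOV R5, 20  → R5 = 20
  MOV R0, 17  → R0 = 17
  MUL R5, R0  → R5 = 20 * 17 = 340
Final: R5 = 340

340


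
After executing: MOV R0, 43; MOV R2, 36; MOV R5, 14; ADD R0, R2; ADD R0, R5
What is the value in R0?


Register state trace:
  MOV R0, 43  → R0 = 43
  MOV R2, 36  → R2 = 36
  MOV R5, 14  → R5 = 14
  ADD R0, R2  → R0 = 43 + 36 = 79
  ADD R0, R5  → R0 = 79 + 14 = 93
Final: R0 = 93

93


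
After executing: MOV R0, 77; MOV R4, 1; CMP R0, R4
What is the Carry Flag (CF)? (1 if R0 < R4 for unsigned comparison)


Register state trace:
  MOV R0, 77  → R0 = 77
  MOV R4, 1  → R4 = 1
  CMP R0, R4  → unsigned 77 - 1: no borrow
  77 >= 1, so CF = 0
CF = 0

0


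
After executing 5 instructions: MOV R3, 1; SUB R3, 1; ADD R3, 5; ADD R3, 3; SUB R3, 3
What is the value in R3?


Register state trace:
  MOV R3, 1  → R3 = 1
  SUB R3, 1  → R3 = 1 - 1 = 0
  ADD R3, 5  → R3 = 0 + 5 = 5
  ADD R3, 3  → R3 = 5 + 3 = 8
  SUB R3, 3  → R3 = 8 - 3 = 5
Final: R3 = 5

5


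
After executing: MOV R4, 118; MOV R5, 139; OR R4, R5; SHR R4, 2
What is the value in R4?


Register state trace:
  MOV R4, 118  → R4 = 118 (0b01110110)
  MOV R5, 139  → R5 = 139 (0b10001011)
  OR R4, R5  → R4 = 118 OR 139 = 255 (0b11111111)
  SHR R4, 2  → R4 = 255 >> 2 = 63
Final: R4 = 63

63


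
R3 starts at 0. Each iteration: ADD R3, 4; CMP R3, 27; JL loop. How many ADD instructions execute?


Loop trace (R3 starts at 0, target 27, step 4):
  ADD #1: R3 = 0 + 4 = 4  → 4 < 27, loop
  ADD #2: R3 = 4 + 4 = 8  → 8 < 27, loop
  ADD #3: R3 = 8 + 4 = 12  → 12 < 27, loop
  ADD #4: R3 = 12 + 4 = 16  → 16 < 27, loop
  ADD #5: R3 = 16 + 4 = 20  → 20 < 27, loop
  ADD #6: R3 = 20 + 4 = 24  → 24 < 27, loop
  ADD #7: R3 = 24 + 4 = 28  → 28 >= 27, exit
Total ADD instructions: 7

7


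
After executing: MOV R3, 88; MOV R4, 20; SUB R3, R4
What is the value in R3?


Register state trace:
  MOV R3, 88  → R3 = 88
  MOV R4, 20  → R4 = 20
  SUB R3, R4  → R3 = 88 - 20 = 68
Final: R3 = 68

68


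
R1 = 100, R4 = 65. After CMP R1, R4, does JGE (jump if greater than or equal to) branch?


Trace:
  R1 = 100, R4 = 65
  CMP R1, R4  → compares 100 vs 65
  JGE checks: is 100 greater than or equal to 65?
  100 > 65, so condition is true
Branch taken: Yes

Yes


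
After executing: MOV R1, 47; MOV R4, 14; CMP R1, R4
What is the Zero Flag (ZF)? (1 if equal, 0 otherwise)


Register state trace:
  MOV R1, 47  → R1 = 47
  MOV R4, 14  → R4 = 14
  CMP R1, R4  → computes 47 - 14 = 33
  Result is nonzero, so values are not equal
ZF = 0

0


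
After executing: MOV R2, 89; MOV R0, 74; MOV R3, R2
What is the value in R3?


Register state trace:
  MOV R2, 89  → R2 = 89
  MOV R0, 74  → R0 = 74
  MOV R3, R2  → R3 = 89
Final: R3 = 89

89


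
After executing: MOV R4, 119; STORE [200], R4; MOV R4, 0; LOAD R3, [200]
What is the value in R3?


Register and memory trace:
  MOV R4, 119  → R4 = 119
  STORE [200], R4  → mem[200] = 119
  MOV R4, 0  → R4 = 0
  LOAD R3, [200]  → R3 = mem[200] = 119
Final: R3 = 119

119


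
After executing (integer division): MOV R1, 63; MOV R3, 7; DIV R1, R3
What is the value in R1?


Register state trace:
  MOV R1, 63  → R1 = 63
  MOV R3, 7  → R3 = 7
  DIV R1, R3  → R1 = 63 // 7 = 9
Final: R1 = 9

9


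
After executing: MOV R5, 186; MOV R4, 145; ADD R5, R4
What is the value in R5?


Register state trace:
  MOV R5, 186  → R5 = 186
  MOV R4, 145  → R4 = 145
  ADD R5, R4  → R5 = 186 + 145 = 331
Final: R5 = 331

331


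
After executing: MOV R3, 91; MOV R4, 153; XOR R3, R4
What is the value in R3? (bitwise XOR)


Register state trace:
  MOV R3, 91  → R3 = 91 (0b01011011)
  MOV R4, 153  → R4 = 153 (0b10011001)
  XOR R3, R4  → R3 = 91 XOR 153 = 194 (0b11000010)
Final: R3 = 194

194


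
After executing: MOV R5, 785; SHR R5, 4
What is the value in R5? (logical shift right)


Register state trace:
  MOV R5, 785  → R5 = 785
  SHR R5, 4  → R5 = 785 >> 4 = 785 // 2^4 = 49
Final: R5 = 49

49


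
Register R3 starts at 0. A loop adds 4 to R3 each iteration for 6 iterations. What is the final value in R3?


Starting value: R3 = 0
  Iter 1: R3 = 0 + 4 = 4
  Iter 2: R3 = 4 + 4 = 8
  Iter 3: R3 = 8 + 4 = 12
  Iter 4: R3 = 12 + 4 = 16
  Iter 5: R3 = 16 + 4 = 20
  Iter 6: R3 = 20 + 4 = 24
Final: R3 = 24

24


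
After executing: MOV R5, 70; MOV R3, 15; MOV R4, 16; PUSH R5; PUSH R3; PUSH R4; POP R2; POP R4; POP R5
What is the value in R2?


Stack trace (top is rightmost):
  MOV R5, 70  → R5 = 70
  MOV R3, 15  → R3 = 15
  MOV R4, 16  → R4 = 16
  PUSH R5  → stack: [70]
  PUSH R3  → stack: [70, 15]
  PUSH R4  → stack: [70, 15, 16]
  POP R2  → R2 = 16, stack: [70, 15]
  POP R4  → R4 = 15, stack: [70]
  POP R5  → R5 = 70, stack: []
Final: R2 = 16

16


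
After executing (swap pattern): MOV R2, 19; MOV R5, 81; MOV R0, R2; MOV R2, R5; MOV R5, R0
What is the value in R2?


Register state trace (swap pattern):
  MOV R2, 19  → R2 = 19
  MOV R5, 81  → R5 = 81
  MOV R0, R2  → R0 = 19  (save R2)
  MOV R2, R5  → R2 = 81  (R2 gets R5's value)
  MOV R5, R0  → R5 = 19  (R5 gets saved value)
Final: R2 = 81

81


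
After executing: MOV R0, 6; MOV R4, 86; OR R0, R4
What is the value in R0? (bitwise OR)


Register state trace:
  MOV R0, 6  → R0 = 6 (0b00000110)
  MOV R4, 86  → R4 = 86 (0b01010110)
  OR R0, R4   → R0 = 6 OR 86 = 86 (0b01010110)
Final: R0 = 86

86


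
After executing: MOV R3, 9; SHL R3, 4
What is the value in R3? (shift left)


Register state trace:
  MOV R3, 9  → R3 = 9
  SHL R3, 4  → R3 = 9 << 4 = 9 * 2^4 = 144
Final: R3 = 144

144


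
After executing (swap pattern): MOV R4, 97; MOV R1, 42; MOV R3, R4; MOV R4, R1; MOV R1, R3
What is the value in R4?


Register state trace (swap pattern):
  MOV R4, 97  → R4 = 97
  MOV R1, 42  → R1 = 42
  MOV R3, R4  → R3 = 97  (save R4)
  MOV R4, R1  → R4 = 42  (R4 gets R1's value)
  MOV R1, R3  → R1 = 97  (R1 gets saved value)
Final: R4 = 42

42


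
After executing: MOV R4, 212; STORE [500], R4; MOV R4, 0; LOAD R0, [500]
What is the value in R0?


Register and memory trace:
  MOV R4, 212  → R4 = 212
  STORE [500], R4  → mem[500] = 212
  MOV R4, 0  → R4 = 0
  LOAD R0, [500]  → R0 = mem[500] = 212
Final: R0 = 212

212


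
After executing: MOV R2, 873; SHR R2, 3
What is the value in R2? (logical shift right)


Register state trace:
  MOV R2, 873  → R2 = 873
  SHR R2, 3  → R2 = 873 >> 3 = 873 // 2^3 = 109
Final: R2 = 109

109


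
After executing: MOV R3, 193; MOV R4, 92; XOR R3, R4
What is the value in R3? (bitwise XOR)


Register state trace:
  MOV R3, 193  → R3 = 193 (0b11000001)
  MOV R4, 92  → R4 = 92 (0b01011100)
  XOR R3, R4  → R3 = 193 XOR 92 = 157 (0b10011101)
Final: R3 = 157

157


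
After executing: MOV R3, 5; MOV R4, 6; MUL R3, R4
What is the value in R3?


Register state trace:
  MOV R3, 5  → R3 = 5
  MOV R4, 6  → R4 = 6
  MUL R3, R4  → R3 = 5 * 6 = 30
Final: R3 = 30

30


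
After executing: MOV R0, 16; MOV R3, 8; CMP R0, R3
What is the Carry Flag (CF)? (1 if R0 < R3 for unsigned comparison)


Register state trace:
  MOV R0, 16  → R0 = 16
  MOV R3, 8  → R3 = 8
  CMP R0, R3  → unsigned 16 - 8: no borrow
  16 >= 8, so CF = 0
CF = 0

0


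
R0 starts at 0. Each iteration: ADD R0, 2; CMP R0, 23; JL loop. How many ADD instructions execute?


Loop trace (R0 starts at 0, target 23, step 2):
  ADD #1: R0 = 0 + 2 = 2  → 2 < 23, loop
  ADD #2: R0 = 2 + 2 = 4  → 4 < 23, loop
  ADD #3: R0 = 4 + 2 = 6  → 6 < 23, loop
  ADD #4: R0 = 6 + 2 = 8  → 8 < 23, loop
  ADD #5: R0 = 8 + 2 = 10  → 10 < 23, loop
  ADD #6: R0 = 10 + 2 = 12  → 12 < 23, loop
  ADD #7: R0 = 12 + 2 = 14  → 14 < 23, loop
  ADD #8: R0 = 14 + 2 = 16  → 16 < 23, loop
  ADD #9: R0 = 16 + 2 = 18  → 18 < 23, loop
  ADD #10: R0 = 18 + 2 = 20  → 20 < 23, loop
  ADD #11: R0 = 20 + 2 = 22  → 22 < 23, loop
  ADD #12: R0 = 22 + 2 = 24  → 24 >= 23, exit
Total ADD instructions: 12

12


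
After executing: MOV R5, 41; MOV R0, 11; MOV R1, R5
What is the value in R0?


Register state trace:
  MOV R5, 41  → R5 = 41
  MOV R0, 11  → R0 = 11
  MOV R1, R5  → R1 = 41
Final: R0 = 11

11


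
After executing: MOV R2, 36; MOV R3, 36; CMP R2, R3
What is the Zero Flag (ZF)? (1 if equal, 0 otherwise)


Register state trace:
  MOV R2, 36  → R2 = 36
  MOV R3, 36  → R3 = 36
  CMP R2, R3  → computes 36 - 36 = 0
  Result is zero, so values are equal
ZF = 1

1


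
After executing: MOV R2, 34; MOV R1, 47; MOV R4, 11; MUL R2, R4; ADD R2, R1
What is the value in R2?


Register state trace:
  MOV R2, 34  → R2 = 34
  MOV R1, 47  → R1 = 47
  MOV R4, 11  → R4 = 11
  MUL R2, R4  → R2 = 34 * 11 = 374
  ADD R2, R1  → R2 = 374 + 47 = 421
Final: R2 = 421

421


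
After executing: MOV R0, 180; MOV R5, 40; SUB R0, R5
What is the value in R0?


Register state trace:
  MOV R0, 180  → R0 = 180
  MOV R5, 40  → R5 = 40
  SUB R0, R5  → R0 = 180 - 40 = 140
Final: R0 = 140

140


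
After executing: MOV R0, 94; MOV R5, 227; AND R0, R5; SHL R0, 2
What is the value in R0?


Register state trace:
  MOV R0, 94  → R0 = 94 (0b01011110)
  MOV R5, 227  → R5 = 227 (0b11100011)
  AND R0, R5  → R0 = 94 AND 227 = 66 (0b01000010)
  SHL R0, 2  → R0 = 66 << 2 = 264
Final: R0 = 264

264


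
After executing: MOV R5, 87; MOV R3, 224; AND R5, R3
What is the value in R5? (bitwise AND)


Register state trace:
  MOV R5, 87  → R5 = 87 (0b01010111)
  MOV R3, 224  → R3 = 224 (0b11100000)
  AND R5, R3  → R5 = 87 AND 224 = 64 (0b01000000)
Final: R5 = 64

64


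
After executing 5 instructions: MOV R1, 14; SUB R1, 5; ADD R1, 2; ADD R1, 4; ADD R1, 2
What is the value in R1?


Register state trace:
  MOV R1, 14  → R1 = 14
  SUB R1, 5  → R1 = 14 - 5 = 9
  ADD R1, 2  → R1 = 9 + 2 = 11
  ADD R1, 4  → R1 = 11 + 4 = 15
  ADD R1, 2  → R1 = 15 + 2 = 17
Final: R1 = 17

17


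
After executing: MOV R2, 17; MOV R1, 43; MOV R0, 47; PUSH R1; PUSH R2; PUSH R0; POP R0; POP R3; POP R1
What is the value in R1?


Stack trace (top is rightmost):
  MOV R2, 17  → R2 = 17
  MOV R1, 43  → R1 = 43
  MOV R0, 47  → R0 = 47
  PUSH R1  → stack: [43]
  PUSH R2  → stack: [43, 17]
  PUSH R0  → stack: [43, 17, 47]
  POP R0  → R0 = 47, stack: [43, 17]
  POP R3  → R3 = 17, stack: [43]
  POP R1  → R1 = 43, stack: []
Final: R1 = 43

43


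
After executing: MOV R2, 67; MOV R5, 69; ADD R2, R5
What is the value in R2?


Register state trace:
  MOV R2, 67  → R2 = 67
  MOV R5, 69  → R5 = 69
  ADD R2, R5  → R2 = 67 + 69 = 136
Final: R2 = 136

136


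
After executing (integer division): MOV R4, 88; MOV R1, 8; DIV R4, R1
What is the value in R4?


Register state trace:
  MOV R4, 88  → R4 = 88
  MOV R1, 8  → R1 = 8
  DIV R4, R1  → R4 = 88 // 8 = 11
Final: R4 = 11

11


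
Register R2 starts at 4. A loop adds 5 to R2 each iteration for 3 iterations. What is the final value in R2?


Starting value: R2 = 4
  Iter 1: R2 = 4 + 5 = 9
  Iter 2: R2 = 9 + 5 = 14
  Iter 3: R2 = 14 + 5 = 19
Final: R2 = 19

19


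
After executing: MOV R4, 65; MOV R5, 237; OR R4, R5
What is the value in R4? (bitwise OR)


Register state trace:
  MOV R4, 65  → R4 = 65 (0b01000001)
  MOV R5, 237  → R5 = 237 (0b11101101)
  OR R4, R5   → R4 = 65 OR 237 = 237 (0b11101101)
Final: R4 = 237

237


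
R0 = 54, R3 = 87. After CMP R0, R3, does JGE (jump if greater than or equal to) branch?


Trace:
  R0 = 54, R3 = 87
  CMP R0, R3  → compares 54 vs 87
  JGE checks: is 54 greater than or equal to 87?
  54 < 87, so condition is false
Branch taken: No

No


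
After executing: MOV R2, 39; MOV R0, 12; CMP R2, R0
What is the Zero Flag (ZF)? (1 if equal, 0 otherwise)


Register state trace:
  MOV R2, 39  → R2 = 39
  MOV R0, 12  → R0 = 12
  CMP R2, R0  → computes 39 - 12 = 27
  Result is nonzero, so values are not equal
ZF = 0

0


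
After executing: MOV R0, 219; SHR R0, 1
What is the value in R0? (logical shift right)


Register state trace:
  MOV R0, 219  → R0 = 219
  SHR R0, 1  → R0 = 219 >> 1 = 219 // 2^1 = 109
Final: R0 = 109

109


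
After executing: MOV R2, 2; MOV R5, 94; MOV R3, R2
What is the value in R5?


Register state trace:
  MOV R2, 2  → R2 = 2
  MOV R5, 94  → R5 = 94
  MOV R3, R2  → R3 = 2
Final: R5 = 94

94


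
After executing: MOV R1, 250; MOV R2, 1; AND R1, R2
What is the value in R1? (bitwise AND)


Register state trace:
  MOV R1, 250  → R1 = 250 (0b11111010)
  MOV R2, 1  → R2 = 1 (0b00000001)
  AND R1, R2  → R1 = 250 AND 1 = 0 (0b00000000)
Final: R1 = 0

0


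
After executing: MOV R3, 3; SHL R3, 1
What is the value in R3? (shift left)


Register state trace:
  MOV R3, 3  → R3 = 3
  SHL R3, 1  → R3 = 3 << 1 = 3 * 2^1 = 6
Final: R3 = 6

6


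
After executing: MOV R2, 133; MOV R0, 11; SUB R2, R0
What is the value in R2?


Register state trace:
  MOV R2, 133  → R2 = 133
  MOV R0, 11  → R0 = 11
  SUB R2, R0  → R2 = 133 - 11 = 122
Final: R2 = 122

122


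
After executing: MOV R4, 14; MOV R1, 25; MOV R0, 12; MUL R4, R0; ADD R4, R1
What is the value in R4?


Register state trace:
  MOV R4, 14  → R4 = 14
  MOV R1, 25  → R1 = 25
  MOV R0, 12  → R0 = 12
  MUL R4, R0  → R4 = 14 * 12 = 168
  ADD R4, R1  → R4 = 168 + 25 = 193
Final: R4 = 193

193


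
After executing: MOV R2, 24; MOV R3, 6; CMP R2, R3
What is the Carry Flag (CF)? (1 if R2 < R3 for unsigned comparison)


Register state trace:
  MOV R2, 24  → R2 = 24
  MOV R3, 6  → R3 = 6
  CMP R2, R3  → unsigned 24 - 6: no borrow
  24 >= 6, so CF = 0
CF = 0

0


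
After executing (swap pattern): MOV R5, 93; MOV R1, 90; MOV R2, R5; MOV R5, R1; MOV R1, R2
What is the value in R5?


Register state trace (swap pattern):
  MOV R5, 93  → R5 = 93
  MOV R1, 90  → R1 = 90
  MOV R2, R5  → R2 = 93  (save R5)
  MOV R5, R1  → R5 = 90  (R5 gets R1's value)
  MOV R1, R2  → R1 = 93  (R1 gets saved value)
Final: R5 = 90

90


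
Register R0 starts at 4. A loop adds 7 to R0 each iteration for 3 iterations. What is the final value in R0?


Starting value: R0 = 4
  Iter 1: R0 = 4 + 7 = 11
  Iter 2: R0 = 11 + 7 = 18
  Iter 3: R0 = 18 + 7 = 25
Final: R0 = 25

25


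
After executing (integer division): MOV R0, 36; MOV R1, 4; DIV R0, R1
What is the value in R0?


Register state trace:
  MOV R0, 36  → R0 = 36
  MOV R1, 4  → R1 = 4
  DIV R0, R1  → R0 = 36 // 4 = 9
Final: R0 = 9

9
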